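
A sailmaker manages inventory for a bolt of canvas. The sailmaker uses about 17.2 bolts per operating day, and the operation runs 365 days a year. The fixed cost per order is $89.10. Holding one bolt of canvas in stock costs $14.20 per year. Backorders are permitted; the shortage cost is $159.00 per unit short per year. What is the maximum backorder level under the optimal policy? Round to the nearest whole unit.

S* ≈ 24 bolts

Annual demand D = 17.2 × 365 = 6,278.
With planned backorders, Q* = √(2DS/H) · √((H+B)/B).
√(2DS/H) = √(2 × 6,278 × 89.1 / 14.2) = 280.686.
√((H+B)/B) = √((14.2+159)/159) = 1.0437.
Q* ≈ 292.951.
S* = Q* · H/(H+B) = 292.951 × 14.2/173.2 ≈ 24.018.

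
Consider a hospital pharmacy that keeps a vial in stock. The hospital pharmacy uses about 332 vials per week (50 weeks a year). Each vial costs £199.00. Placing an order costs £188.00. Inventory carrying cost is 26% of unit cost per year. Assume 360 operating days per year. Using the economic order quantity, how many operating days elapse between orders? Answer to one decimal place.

T ≈ 7.5 days

Annual demand D = 332 × 50 = 16,600.
Holding cost H = 0.26 × £199.00 = £51.7400 per unit per year.
EOQ = √(2DS/H) = √(2 × 16,600 × 188 / 51.74) ≈ 347.32.
Cycle time = Q*/D × 360 = 347.32 / 16,600 × 360 ≈ 7.532 days.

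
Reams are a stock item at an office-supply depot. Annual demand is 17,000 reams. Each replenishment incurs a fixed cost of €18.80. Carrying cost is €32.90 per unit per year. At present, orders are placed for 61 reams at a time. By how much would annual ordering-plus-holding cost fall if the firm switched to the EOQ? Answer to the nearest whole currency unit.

EOQ = √(2DS/H) = √(2 × 17,000 × 18.8 / 32.9) ≈ 139.39.
Cost at Q* = (D/Q*)S + (Q*/2)H = √(2DSH) ≈ €4,585.81.
Cost at Q = 61: (17,000/61)×18.8 + (61/2)×32.9 = €5,239.34 + €1,003.45 = €6,242.79.
Excess = €6,242.79 − €4,585.81 = €1,656.98.

Extra cost ≈ €1,657 per year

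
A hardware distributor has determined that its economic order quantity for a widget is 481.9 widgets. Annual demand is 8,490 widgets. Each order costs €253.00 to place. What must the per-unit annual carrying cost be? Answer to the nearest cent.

H ≈ €18.50

Invert the EOQ relation Q*² = 2DS/H.
From Q* = √(2DS/H): H = 2DS / Q*² = 2 × 8,490 × 253 / 481.9² = 18.4988.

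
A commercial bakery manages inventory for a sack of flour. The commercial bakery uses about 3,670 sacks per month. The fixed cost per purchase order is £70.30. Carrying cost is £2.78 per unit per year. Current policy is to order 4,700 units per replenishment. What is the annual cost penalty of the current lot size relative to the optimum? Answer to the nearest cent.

Annual demand D = 3,670 × 12 = 44,040.
EOQ = √(2DS/H) = √(2 × 44,040 × 70.3 / 2.78) ≈ 1492.43.
Cost at Q* = (D/Q*)S + (Q*/2)H = √(2DSH) ≈ £4,148.95.
Cost at Q = 4,700: (44,040/4,700)×70.3 + (4,700/2)×2.78 = £658.73 + £6,533.00 = £7,191.73.
Excess = £7,191.73 − £4,148.95 = £3,042.77.

Extra cost ≈ £3,042.77 per year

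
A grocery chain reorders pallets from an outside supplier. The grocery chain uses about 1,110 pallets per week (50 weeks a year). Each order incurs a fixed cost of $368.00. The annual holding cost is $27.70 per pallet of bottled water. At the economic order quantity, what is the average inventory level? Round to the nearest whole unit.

Average inventory ≈ 607 pallets

Annual demand D = 1,110 × 50 = 55,500.
EOQ = √(2DS/H) = √(2 × 55,500 × 368 / 27.7) ≈ 1214.35.
Average inventory = Q*/2 ≈ 1214.35 / 2 = 607.177.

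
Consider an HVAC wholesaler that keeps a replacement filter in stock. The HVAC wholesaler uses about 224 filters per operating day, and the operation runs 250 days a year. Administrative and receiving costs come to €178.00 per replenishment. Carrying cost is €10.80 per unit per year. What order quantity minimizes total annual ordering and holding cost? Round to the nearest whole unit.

Annual demand D = 224 × 250 = 56,000.
EOQ = √(2DS / H) = √(2 × 56,000 × 178 / 10.8).
= √(19,936,000 / 10.8) = √1,845,925.9259 ≈ 1358.649.

Q* ≈ 1,359 filters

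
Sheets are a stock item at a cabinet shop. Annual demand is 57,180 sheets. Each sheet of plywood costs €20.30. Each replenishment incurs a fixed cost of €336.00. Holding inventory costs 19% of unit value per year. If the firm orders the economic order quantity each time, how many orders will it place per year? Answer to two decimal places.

Holding cost H = 0.19 × €20.30 = €3.8570 per unit per year.
EOQ = √(2DS/H) = √(2 × 57,180 × 336 / 3.857) ≈ 3156.33.
Orders per year = D / Q* = 57,180 / 3156.33 ≈ 18.116.

N ≈ 18.12 orders per year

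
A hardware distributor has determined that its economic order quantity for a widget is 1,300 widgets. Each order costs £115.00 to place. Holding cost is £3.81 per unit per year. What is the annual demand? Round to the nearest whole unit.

D ≈ 27,995 widgets per year

Squaring Q* = √(2DS/H) gives Q*² = 2DS/H.
From Q* = √(2DS/H): D = Q*²H / (2S) = 1,300² × 3.81 / (2 × 115) = 27995.217.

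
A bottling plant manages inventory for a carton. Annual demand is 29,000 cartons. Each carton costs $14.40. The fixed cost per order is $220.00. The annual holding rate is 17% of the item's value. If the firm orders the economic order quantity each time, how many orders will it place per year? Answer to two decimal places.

N ≈ 12.70 orders per year

Holding cost H = 0.17 × $14.40 = $2.4480 per unit per year.
Q* = √(2DS/H) = √(2 × 29,000 × 220 / 2.448) ≈ 2283.07.
Orders per year = D / Q* = 29,000 / 2283.07 ≈ 12.702.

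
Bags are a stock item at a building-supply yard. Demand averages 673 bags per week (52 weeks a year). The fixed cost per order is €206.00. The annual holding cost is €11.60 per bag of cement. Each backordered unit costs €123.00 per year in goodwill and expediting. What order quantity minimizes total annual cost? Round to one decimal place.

Annual demand D = 673 × 52 = 34,996.
With planned backorders, Q* = √(2DS/H) · √((H+B)/B).
√(2DS/H) = √(2 × 34,996 × 206 / 11.6) = 1114.882.
√((H+B)/B) = √((11.6+123)/123) = 1.0461.
Q* ≈ 1166.269.

Q* ≈ 1,166.3 bags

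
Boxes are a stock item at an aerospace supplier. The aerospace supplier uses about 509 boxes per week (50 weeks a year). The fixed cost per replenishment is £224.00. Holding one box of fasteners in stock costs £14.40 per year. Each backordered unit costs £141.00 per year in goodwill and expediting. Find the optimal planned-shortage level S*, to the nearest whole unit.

Annual demand D = 509 × 50 = 25,450.
With planned backorders, Q* = √(2DS/H) · √((H+B)/B).
√(2DS/H) = √(2 × 25,450 × 224 / 14.4) = 889.819.
√((H+B)/B) = √((14.4+141)/141) = 1.0498.
Q* ≈ 934.152.
S* = Q* · H/(H+B) = 934.152 × 14.4/155.4 ≈ 86.562.

S* ≈ 87 boxes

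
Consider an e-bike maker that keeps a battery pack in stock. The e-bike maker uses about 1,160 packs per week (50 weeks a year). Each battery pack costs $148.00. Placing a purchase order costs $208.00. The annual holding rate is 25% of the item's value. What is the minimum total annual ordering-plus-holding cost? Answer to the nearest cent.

TC* ≈ $29,878.69

Annual demand D = 1,160 × 50 = 58,000.
Holding cost H = 0.25 × $148.00 = $37.0000 per unit per year.
The optimal lot size = √(2DS/H) = √(2 × 58,000 × 208 / 37) ≈ 807.53.
At Q*, ordering cost (D/Q*)S equals holding cost (Q*/2)H, each = √(DSH/2).
Minimum total = √(2DSH) = √(2 × 58,000 × 208 × 37) ≈ 29878.688.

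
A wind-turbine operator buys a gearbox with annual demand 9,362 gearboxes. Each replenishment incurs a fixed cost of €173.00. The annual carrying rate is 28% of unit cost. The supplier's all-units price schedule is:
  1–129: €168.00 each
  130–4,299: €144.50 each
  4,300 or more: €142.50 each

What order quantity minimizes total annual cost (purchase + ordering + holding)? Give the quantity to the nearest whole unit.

Holding cost per unit per year at price C is H = 0.28·C.
For each price level, check whether its EOQ is feasible; otherwise the best quantity at that price is the breakpoint.
Tier 1 (€168.00): EOQ = 262.4 exceeds tier's upper bound 129, so this tier is dominated.
EOQ at €144.50 = 282.9 (feasible in tier 2): TC = 9,362×€144.50 + (9,362/282.9)×173 + (282.9/2)×0.28×€144.50 = €1,364,257.15.
EOQ at €142.50 = 284.9 < 4300, so use break Q=4300: TC = 9,362×€142.50 + (9,362/4300.0)×173 + (4300.0/2)×0.28×€142.50 = €1,420,246.66.
Lowest total cost is €1,364,257.15 at Q = 282.9.

Q* ≈ 283 gearboxes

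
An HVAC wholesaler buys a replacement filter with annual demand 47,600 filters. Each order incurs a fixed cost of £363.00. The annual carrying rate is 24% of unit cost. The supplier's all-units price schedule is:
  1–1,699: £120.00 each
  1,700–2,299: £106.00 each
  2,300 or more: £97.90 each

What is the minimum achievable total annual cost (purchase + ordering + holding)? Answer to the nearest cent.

Holding cost per unit per year at price C is H = 0.24·C.
For each price level, check whether its EOQ is feasible; otherwise the best quantity at that price is the breakpoint.
EOQ at £120.00 = 1095.4 (feasible in tier 1): TC = 47,600×£120.00 + (47,600/1095.4)×363 + (1095.4/2)×0.24×£120.00 = £5,743,547.72.
EOQ at £106.00 = 1165.5 < 1700, so use break Q=1700: TC = 47,600×£106.00 + (47,600/1700.0)×363 + (1700.0/2)×0.24×£106.00 = £5,077,388.00.
EOQ at £97.90 = 1212.8 < 2300, so use break Q=2300: TC = 47,600×£97.90 + (47,600/2300.0)×363 + (2300.0/2)×0.24×£97.90 = £4,694,572.92.
Lowest total cost among the candidates is at Q = 2300.0.

TC* ≈ £4,694,572.92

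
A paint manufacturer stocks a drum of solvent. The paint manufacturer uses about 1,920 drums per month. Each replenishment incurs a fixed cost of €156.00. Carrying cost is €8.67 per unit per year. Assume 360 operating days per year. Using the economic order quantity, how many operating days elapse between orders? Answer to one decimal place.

T ≈ 14.2 days

Annual demand D = 1,920 × 12 = 23,040.
The optimal lot size = √(2DS/H) = √(2 × 23,040 × 156 / 8.67) ≈ 910.56.
Cycle time = Q*/D × 360 = 910.56 / 23,040 × 360 ≈ 14.228 days.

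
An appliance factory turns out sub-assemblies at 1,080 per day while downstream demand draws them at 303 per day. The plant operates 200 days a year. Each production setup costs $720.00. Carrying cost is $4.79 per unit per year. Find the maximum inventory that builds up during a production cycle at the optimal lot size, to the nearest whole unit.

Annual demand D = 303 × 200 = 60,600.
Production build-up factor (1 − d/p) = 1 − 303/1,080 = 0.7194.
Q* = √(2DS / (H(1 − d/p))) = √(2 × 60,600 × 720 / (4.79 × 0.7194)).
= √(87,264,000 / 3.4461) ≈ 5032.122.
Maximum inventory = Q*(1 − d/p) = 5032.122 × 0.7194 ≈ 3620.332.

I_max ≈ 3,620 sub-assemblies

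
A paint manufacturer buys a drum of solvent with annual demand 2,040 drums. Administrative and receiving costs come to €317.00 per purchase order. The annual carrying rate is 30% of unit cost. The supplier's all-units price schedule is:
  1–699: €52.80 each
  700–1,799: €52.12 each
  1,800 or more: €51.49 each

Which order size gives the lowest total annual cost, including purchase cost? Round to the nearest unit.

Q* ≈ 286 drums

Holding cost per unit per year at price C is H = 0.30·C.
Candidates are each tier's EOQ (if it falls in that tier) and each price-break quantity.
EOQ at €52.80 = 285.7 (feasible in tier 1): TC = 2,040×€52.80 + (2,040/285.7)×317 + (285.7/2)×0.30×€52.80 = €112,238.24.
EOQ at €52.12 = 287.6 < 700, so use break Q=700: TC = 2,040×€52.12 + (2,040/700.0)×317 + (700.0/2)×0.30×€52.12 = €112,721.23.
EOQ at €51.49 = 289.4 < 1800, so use break Q=1800: TC = 2,040×€51.49 + (2,040/1800.0)×317 + (1800.0/2)×0.30×€51.49 = €119,301.17.
Lowest total cost is €112,238.24 at Q = 285.7.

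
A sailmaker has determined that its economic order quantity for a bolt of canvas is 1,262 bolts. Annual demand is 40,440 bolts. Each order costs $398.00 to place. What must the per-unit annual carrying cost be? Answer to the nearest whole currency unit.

H ≈ $20

The basic EOQ model gives Q* = √(2DS/H); rearrange for the unknown.
From Q* = √(2DS/H): H = 2DS / Q*² = 2 × 40,440 × 398 / 1,262² = 20.2118.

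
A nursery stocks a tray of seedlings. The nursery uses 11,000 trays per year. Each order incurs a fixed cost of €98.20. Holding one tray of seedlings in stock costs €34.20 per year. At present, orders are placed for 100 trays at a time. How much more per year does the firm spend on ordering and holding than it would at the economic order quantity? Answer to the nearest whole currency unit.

Extra cost ≈ €3,916 per year

EOQ = √(2DS/H) = √(2 × 11,000 × 98.2 / 34.2) ≈ 251.34.
Cost at Q* = (D/Q*)S + (Q*/2)H = √(2DSH) ≈ €8,595.68.
Cost at Q = 100: (11,000/100)×98.2 + (100/2)×34.2 = €10,802.00 + €1,710.00 = €12,512.00.
Excess = €12,512.00 − €8,595.68 = €3,916.32.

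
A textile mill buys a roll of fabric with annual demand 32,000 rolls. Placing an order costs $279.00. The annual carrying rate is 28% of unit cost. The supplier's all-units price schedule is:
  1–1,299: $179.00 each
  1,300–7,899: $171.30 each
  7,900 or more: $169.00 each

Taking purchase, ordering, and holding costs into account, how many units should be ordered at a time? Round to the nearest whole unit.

Q* ≈ 1,300 rolls

Holding cost per unit per year at price C is H = 0.28·C.
For each price level, check whether its EOQ is feasible; otherwise the best quantity at that price is the breakpoint.
EOQ at $179.00 = 596.9 (feasible in tier 1): TC = 32,000×$179.00 + (32,000/596.9)×279 + (596.9/2)×0.28×$179.00 = $5,757,915.59.
EOQ at $171.30 = 610.1 < 1300, so use break Q=1300: TC = 32,000×$171.30 + (32,000/1300.0)×279 + (1300.0/2)×0.28×$171.30 = $5,519,644.29.
EOQ at $169.00 = 614.3 < 7900, so use break Q=7900: TC = 32,000×$169.00 + (32,000/7900.0)×279 + (7900.0/2)×0.28×$169.00 = $5,596,044.13.
Lowest total cost is $5,519,644.29 at Q = 1300.0.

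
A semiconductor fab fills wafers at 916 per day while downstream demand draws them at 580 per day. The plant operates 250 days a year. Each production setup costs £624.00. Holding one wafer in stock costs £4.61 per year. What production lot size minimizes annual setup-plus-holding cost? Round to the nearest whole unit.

Q* ≈ 10,345 wafers

Annual demand D = 580 × 250 = 145,000.
Production build-up factor (1 − d/p) = 1 − 580/916 = 0.3668.
Q* = √(2DS / (H(1 − d/p))) = √(2 × 145,000 × 624 / (4.61 × 0.3668)).
= √(180,960,000 / 1.691) ≈ 10344.725.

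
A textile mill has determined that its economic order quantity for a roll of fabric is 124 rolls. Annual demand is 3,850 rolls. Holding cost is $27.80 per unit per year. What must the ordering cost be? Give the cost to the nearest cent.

Invert the EOQ relation Q*² = 2DS/H.
From Q* = √(2DS/H): S = Q*²H / (2D) = 124² × 27.8 / (2 × 3,850) = 55.5134.

S ≈ $55.51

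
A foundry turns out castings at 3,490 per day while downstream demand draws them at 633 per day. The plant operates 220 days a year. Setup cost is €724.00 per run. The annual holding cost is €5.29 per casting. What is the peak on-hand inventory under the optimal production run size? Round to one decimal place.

I_max ≈ 5,586.1 castings

Annual demand D = 633 × 220 = 139,260.
Production build-up factor (1 − d/p) = 1 − 633/3,490 = 0.8186.
Q* = √(2DS / (H(1 − d/p))) = √(2 × 139,260 × 724 / (5.29 × 0.8186)).
= √(201,648,480 / 4.3305) ≈ 6823.815.
Maximum inventory = Q*(1 − d/p) = 6823.815 × 0.8186 ≈ 5586.143.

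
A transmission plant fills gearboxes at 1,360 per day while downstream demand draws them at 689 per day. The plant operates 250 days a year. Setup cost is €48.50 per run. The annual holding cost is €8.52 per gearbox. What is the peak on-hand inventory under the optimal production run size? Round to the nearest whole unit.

I_max ≈ 984 gearboxes

Annual demand D = 689 × 250 = 172,250.
Production build-up factor (1 − d/p) = 1 − 689/1,360 = 0.4934.
Q* = √(2DS / (H(1 − d/p))) = √(2 × 172,250 × 48.5 / (8.52 × 0.4934)).
= √(16,708,250 / 4.2036) ≈ 1993.673.
Maximum inventory = Q*(1 − d/p) = 1993.673 × 0.4934 ≈ 983.643.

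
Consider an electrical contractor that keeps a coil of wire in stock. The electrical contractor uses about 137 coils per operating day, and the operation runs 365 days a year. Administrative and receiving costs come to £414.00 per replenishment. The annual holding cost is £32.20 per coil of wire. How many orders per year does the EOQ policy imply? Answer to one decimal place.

N ≈ 44.1 orders per year

Annual demand D = 137 × 365 = 50,005.
The optimal lot size = √(2DS/H) = √(2 × 50,005 × 414 / 32.2) ≈ 1133.95.
Orders per year = D / Q* = 50,005 / 1133.95 ≈ 44.098.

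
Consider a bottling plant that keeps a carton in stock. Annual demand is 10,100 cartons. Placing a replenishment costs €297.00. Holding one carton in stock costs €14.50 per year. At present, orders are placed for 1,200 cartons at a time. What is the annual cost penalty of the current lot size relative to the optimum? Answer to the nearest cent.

EOQ = √(2DS/H) = √(2 × 10,100 × 297 / 14.5) ≈ 643.24.
Cost at Q* = (D/Q*)S + (Q*/2)H = √(2DSH) ≈ €9,326.91.
Cost at Q = 1,200: (10,100/1,200)×297 + (1,200/2)×14.5 = €2,499.75 + €8,700.00 = €11,199.75.
Excess = €11,199.75 − €9,326.91 = €1,872.84.

Extra cost ≈ €1,872.84 per year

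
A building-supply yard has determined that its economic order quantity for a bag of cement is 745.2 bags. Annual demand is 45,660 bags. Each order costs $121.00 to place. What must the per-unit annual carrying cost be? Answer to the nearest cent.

H ≈ $19.90

Squaring Q* = √(2DS/H) gives Q*² = 2DS/H.
From Q* = √(2DS/H): H = 2DS / Q*² = 2 × 45,660 × 121 / 745.2² = 19.8978.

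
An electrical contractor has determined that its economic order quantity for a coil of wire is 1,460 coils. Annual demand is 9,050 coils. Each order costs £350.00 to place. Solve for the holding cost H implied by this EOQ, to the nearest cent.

H ≈ £2.97

Squaring Q* = √(2DS/H) gives Q*² = 2DS/H.
From Q* = √(2DS/H): H = 2DS / Q*² = 2 × 9,050 × 350 / 1,460² = 2.9719.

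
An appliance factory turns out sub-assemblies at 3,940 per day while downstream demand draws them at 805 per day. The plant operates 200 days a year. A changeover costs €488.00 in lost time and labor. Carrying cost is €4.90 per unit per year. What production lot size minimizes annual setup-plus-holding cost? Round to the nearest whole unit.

Annual demand D = 805 × 200 = 161,000.
Production build-up factor (1 − d/p) = 1 − 805/3,940 = 0.7957.
Q* = √(2DS / (H(1 − d/p))) = √(2 × 161,000 × 488 / (4.9 × 0.7957)).
= √(157,136,000 / 3.8989) ≈ 6348.471.

Q* ≈ 6,348 sub-assemblies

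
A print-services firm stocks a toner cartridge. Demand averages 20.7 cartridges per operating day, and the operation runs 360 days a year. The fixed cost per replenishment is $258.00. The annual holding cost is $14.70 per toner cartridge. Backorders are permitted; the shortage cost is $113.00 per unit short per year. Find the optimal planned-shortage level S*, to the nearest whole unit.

S* ≈ 63 cartridges

Annual demand D = 20.7 × 360 = 7,452.
With planned backorders, Q* = √(2DS/H) · √((H+B)/B).
√(2DS/H) = √(2 × 7,452 × 258 / 14.7) = 511.449.
√((H+B)/B) = √((14.7+113)/113) = 1.0631.
Q* ≈ 543.699.
S* = Q* · H/(H+B) = 543.699 × 14.7/127.7 ≈ 62.587.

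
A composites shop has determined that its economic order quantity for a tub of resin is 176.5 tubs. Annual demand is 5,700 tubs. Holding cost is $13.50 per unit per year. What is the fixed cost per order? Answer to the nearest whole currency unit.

S ≈ $37

Invert the EOQ relation Q*² = 2DS/H.
From Q* = √(2DS/H): S = Q*²H / (2D) = 176.5² × 13.5 / (2 × 5,700) = 36.8908.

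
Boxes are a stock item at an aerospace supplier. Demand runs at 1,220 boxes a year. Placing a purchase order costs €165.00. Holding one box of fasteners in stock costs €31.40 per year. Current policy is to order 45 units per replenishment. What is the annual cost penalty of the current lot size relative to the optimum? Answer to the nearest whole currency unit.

Extra cost ≈ €1,624 per year

EOQ = √(2DS/H) = √(2 × 1,220 × 165 / 31.4) ≈ 113.23.
Cost at Q* = (D/Q*)S + (Q*/2)H = √(2DSH) ≈ €3,555.51.
Cost at Q = 45: (1,220/45)×165 + (45/2)×31.4 = €4,473.33 + €706.50 = €5,179.83.
Excess = €5,179.83 − €3,555.51 = €1,624.32.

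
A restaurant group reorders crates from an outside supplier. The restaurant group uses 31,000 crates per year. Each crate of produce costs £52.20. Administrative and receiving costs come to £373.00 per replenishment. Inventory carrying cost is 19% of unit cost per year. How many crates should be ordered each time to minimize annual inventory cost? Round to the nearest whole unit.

Holding cost H = 0.19 × £52.20 = £9.9180 per unit per year.
EOQ = √(2DS / H) = √(2 × 31,000 × 373 / 9.918).
= √(23,126,000 / 9.918) = √2,331,720.1049 ≈ 1526.997.

Q* ≈ 1,527 crates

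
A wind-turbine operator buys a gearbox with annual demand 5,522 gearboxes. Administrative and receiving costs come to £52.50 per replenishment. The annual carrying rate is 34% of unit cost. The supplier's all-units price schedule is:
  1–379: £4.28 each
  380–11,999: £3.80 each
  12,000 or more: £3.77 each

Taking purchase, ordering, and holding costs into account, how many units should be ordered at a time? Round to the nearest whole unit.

Q* ≈ 670 gearboxes

Holding cost per unit per year at price C is H = 0.34·C.
Evaluate total cost at each tier's feasible EOQ or, if the EOQ is below the tier, at the tier's minimum quantity.
Tier 1 (£4.28): EOQ = 631.2 exceeds tier's upper bound 379, so this tier is dominated.
EOQ at £3.80 = 669.9 (feasible in tier 2): TC = 5,522×£3.80 + (5,522/669.9)×52.5 + (669.9/2)×0.34×£3.80 = £21,849.11.
EOQ at £3.77 = 672.6 < 12000, so use break Q=12000: TC = 5,522×£3.77 + (5,522/12000.0)×52.5 + (12000.0/2)×0.34×£3.77 = £28,532.90.
Lowest total cost is £21,849.11 at Q = 669.9.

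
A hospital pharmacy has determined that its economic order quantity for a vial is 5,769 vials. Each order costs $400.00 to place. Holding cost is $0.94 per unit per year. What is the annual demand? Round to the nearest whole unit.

D ≈ 39,106 vials per year

Invert the EOQ relation Q*² = 2DS/H.
From Q* = √(2DS/H): D = Q*²H / (2S) = 5,769² × 0.94 / (2 × 400) = 39105.599.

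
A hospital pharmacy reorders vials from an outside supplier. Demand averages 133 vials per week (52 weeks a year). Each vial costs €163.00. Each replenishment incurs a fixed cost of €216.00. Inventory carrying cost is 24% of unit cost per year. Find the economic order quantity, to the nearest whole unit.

Annual demand D = 133 × 52 = 6,916.
Holding cost H = 0.24 × €163.00 = €39.1200 per unit per year.
EOQ = √(2DS / H) = √(2 × 6,916 × 216 / 39.12).
= √(2,987,712 / 39.12) = √76,373.0061 ≈ 276.357.

Q* ≈ 276 vials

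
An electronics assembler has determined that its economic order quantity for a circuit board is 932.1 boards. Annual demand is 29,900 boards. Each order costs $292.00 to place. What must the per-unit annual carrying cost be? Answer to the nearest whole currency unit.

H ≈ $20

The basic EOQ model gives Q* = √(2DS/H); rearrange for the unknown.
From Q* = √(2DS/H): H = 2DS / Q*² = 2 × 29,900 × 292 / 932.1² = 20.0983.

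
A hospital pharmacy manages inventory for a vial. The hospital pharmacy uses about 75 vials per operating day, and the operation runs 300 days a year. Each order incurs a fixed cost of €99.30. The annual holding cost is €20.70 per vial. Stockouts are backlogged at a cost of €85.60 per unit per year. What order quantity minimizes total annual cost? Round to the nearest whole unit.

Annual demand D = 75 × 300 = 22,500.
With planned backorders, Q* = √(2DS/H) · √((H+B)/B).
√(2DS/H) = √(2 × 22,500 × 99.3 / 20.7) = 464.618.
√((H+B)/B) = √((20.7+85.6)/85.6) = 1.1144.
Q* ≈ 517.756.

Q* ≈ 518 vials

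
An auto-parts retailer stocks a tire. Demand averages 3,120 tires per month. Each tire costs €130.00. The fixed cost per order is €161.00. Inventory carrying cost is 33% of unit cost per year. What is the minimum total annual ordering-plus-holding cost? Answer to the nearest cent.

Annual demand D = 3,120 × 12 = 37,440.
Holding cost H = 0.33 × €130.00 = €42.9000 per unit per year.
Q* = √(2DS/H) = √(2 × 37,440 × 161 / 42.9) ≈ 530.11.
At the optimum the two cost components are equal, so total cost = 2·(Q*/2)H = Q*·H.
Minimum total = √(2DSH) = √(2 × 37,440 × 161 × 42.9) ≈ 22741.783.

TC* ≈ €22,741.78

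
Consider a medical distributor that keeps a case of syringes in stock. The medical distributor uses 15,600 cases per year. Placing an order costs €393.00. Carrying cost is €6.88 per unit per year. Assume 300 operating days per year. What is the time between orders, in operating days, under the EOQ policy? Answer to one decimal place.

T ≈ 25.7 days

Q* = √(2DS/H) = √(2 × 15,600 × 393 / 6.88) ≈ 1334.99.
Cycle time = Q*/D × 300 = 1334.99 / 15,600 × 300 ≈ 25.673 days.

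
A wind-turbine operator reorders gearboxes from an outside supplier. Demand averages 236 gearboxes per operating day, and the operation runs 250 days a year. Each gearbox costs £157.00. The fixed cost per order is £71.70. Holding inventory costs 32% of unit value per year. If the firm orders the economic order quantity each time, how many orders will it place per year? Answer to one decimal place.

Annual demand D = 236 × 250 = 59,000.
Holding cost H = 0.32 × £157.00 = £50.2400 per unit per year.
The optimal lot size = √(2DS/H) = √(2 × 59,000 × 71.7 / 50.24) ≈ 410.37.
Orders per year = D / Q* = 59,000 / 410.37 ≈ 143.773.

N ≈ 143.8 orders per year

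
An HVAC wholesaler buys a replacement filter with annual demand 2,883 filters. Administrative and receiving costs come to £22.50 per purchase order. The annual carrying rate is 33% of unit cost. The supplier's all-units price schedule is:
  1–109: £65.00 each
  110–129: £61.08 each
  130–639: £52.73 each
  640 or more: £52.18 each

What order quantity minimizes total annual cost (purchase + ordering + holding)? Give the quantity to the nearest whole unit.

Holding cost per unit per year at price C is H = 0.33·C.
For each price level, check whether its EOQ is feasible; otherwise the best quantity at that price is the breakpoint.
EOQ at £65.00 = 77.8 (feasible in tier 1): TC = 2,883×£65.00 + (2,883/77.8)×22.5 + (77.8/2)×0.33×£65.00 = £189,063.18.
EOQ at £61.08 = 80.2 < 110, so use break Q=110: TC = 2,883×£61.08 + (2,883/110.0)×22.5 + (110.0/2)×0.33×£61.08 = £177,791.95.
EOQ at £52.73 = 86.3 < 130, so use break Q=130: TC = 2,883×£52.73 + (2,883/130.0)×22.5 + (130.0/2)×0.33×£52.73 = £153,650.63.
EOQ at £52.18 = 86.8 < 640, so use break Q=640: TC = 2,883×£52.18 + (2,883/640.0)×22.5 + (640.0/2)×0.33×£52.18 = £156,046.50.
Lowest total cost is £153,650.63 at Q = 130.0.

Q* ≈ 130 filters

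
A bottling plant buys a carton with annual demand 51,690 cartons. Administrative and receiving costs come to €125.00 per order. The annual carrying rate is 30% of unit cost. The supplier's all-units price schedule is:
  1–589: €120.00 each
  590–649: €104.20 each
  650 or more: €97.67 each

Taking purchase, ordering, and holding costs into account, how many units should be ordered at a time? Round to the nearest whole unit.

Q* ≈ 664 cartons

Holding cost per unit per year at price C is H = 0.30·C.
Evaluate total cost at each tier's feasible EOQ or, if the EOQ is below the tier, at the tier's minimum quantity.
Tier 1 (€120.00): EOQ = 599.1 exceeds tier's upper bound 589, so this tier is dominated.
EOQ at €104.20 = 643.0 (feasible in tier 2): TC = 51,690×€104.20 + (51,690/643.0)×125 + (643.0/2)×0.30×€104.20 = €5,406,196.69.
EOQ at €97.67 = 664.1 (feasible in tier 3): TC = 51,690×€97.67 + (51,690/664.1)×125 + (664.1/2)×0.30×€97.67 = €5,068,021.03.
Lowest total cost is €5,068,021.03 at Q = 664.1.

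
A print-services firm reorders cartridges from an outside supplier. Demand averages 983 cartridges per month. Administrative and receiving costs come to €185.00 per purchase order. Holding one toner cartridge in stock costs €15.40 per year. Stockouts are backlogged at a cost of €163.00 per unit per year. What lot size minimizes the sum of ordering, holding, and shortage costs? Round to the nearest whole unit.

Q* ≈ 557 cartridges

Annual demand D = 983 × 12 = 11,796.
With planned backorders, Q* = √(2DS/H) · √((H+B)/B).
√(2DS/H) = √(2 × 11,796 × 185 / 15.4) = 532.363.
√((H+B)/B) = √((15.4+163)/163) = 1.0462.
Q* ≈ 556.944.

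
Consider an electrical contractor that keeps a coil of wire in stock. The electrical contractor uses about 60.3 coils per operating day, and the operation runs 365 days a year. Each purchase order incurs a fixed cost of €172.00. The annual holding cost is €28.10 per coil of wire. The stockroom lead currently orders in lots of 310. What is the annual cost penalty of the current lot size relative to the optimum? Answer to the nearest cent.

Annual demand D = 60.3 × 365 = 22,009.5.
EOQ = √(2DS/H) = √(2 × 22,009.5 × 172 / 28.1) ≈ 519.08.
Cost at Q* = (D/Q*)S + (Q*/2)H = √(2DSH) ≈ €14,586.04.
Cost at Q = 310: (22,009.5/310)×172 + (310/2)×28.1 = €12,211.72 + €4,355.50 = €16,567.22.
Excess = €16,567.22 − €14,586.04 = €1,981.18.

Extra cost ≈ €1,981.18 per year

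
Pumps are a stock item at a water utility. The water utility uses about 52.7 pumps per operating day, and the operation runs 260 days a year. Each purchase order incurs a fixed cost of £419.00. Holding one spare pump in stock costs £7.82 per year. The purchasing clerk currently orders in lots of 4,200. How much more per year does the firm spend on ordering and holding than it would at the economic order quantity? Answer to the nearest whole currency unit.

Extra cost ≈ £8,313 per year

Annual demand D = 52.7 × 260 = 13,702.
EOQ = √(2DS/H) = √(2 × 13,702 × 419 / 7.82) ≈ 1211.74.
Cost at Q* = (D/Q*)S + (Q*/2)H = √(2DSH) ≈ £9,475.83.
Cost at Q = 4,200: (13,702/4,200)×419 + (4,200/2)×7.82 = £1,366.94 + £16,422.00 = £17,788.94.
Excess = £17,788.94 − £9,475.83 = £8,313.11.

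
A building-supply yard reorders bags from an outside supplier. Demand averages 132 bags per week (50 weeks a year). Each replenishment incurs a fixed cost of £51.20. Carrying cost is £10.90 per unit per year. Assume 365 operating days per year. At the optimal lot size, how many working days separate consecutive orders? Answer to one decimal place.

T ≈ 13.8 days

Annual demand D = 132 × 50 = 6,600.
EOQ = √(2DS/H) = √(2 × 6,600 × 51.2 / 10.9) ≈ 249.01.
Cycle time = Q*/D × 365 = 249.01 / 6,600 × 365 ≈ 13.771 days.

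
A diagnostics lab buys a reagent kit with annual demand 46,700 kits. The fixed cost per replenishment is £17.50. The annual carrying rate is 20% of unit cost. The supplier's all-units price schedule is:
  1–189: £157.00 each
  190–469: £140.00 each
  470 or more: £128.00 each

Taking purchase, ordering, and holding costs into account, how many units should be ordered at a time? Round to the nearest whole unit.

Holding cost per unit per year at price C is H = 0.20·C.
Evaluate total cost at each tier's feasible EOQ or, if the EOQ is below the tier, at the tier's minimum quantity.
Tier 1 (£157.00): EOQ = 228.2 exceeds tier's upper bound 189, so this tier is dominated.
EOQ at £140.00 = 241.6 (feasible in tier 2): TC = 46,700×£140.00 + (46,700/241.6)×17.5 + (241.6/2)×0.20×£140.00 = £6,544,765.06.
EOQ at £128.00 = 252.7 < 470, so use break Q=470: TC = 46,700×£128.00 + (46,700/470.0)×17.5 + (470.0/2)×0.20×£128.00 = £5,985,354.83.
Lowest total cost is £5,985,354.83 at Q = 470.0.

Q* ≈ 470 kits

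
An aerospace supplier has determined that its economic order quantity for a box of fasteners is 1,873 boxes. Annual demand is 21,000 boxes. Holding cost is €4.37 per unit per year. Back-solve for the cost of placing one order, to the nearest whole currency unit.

S ≈ €365

The basic EOQ model gives Q* = √(2DS/H); rearrange for the unknown.
From Q* = √(2DS/H): S = Q*²H / (2D) = 1,873² × 4.37 / (2 × 21,000) = 365.0125.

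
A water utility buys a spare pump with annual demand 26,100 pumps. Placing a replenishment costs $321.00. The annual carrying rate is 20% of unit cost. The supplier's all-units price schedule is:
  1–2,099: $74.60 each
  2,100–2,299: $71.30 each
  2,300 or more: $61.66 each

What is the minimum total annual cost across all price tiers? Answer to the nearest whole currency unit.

Holding cost per unit per year at price C is H = 0.20·C.
Evaluate total cost at each tier's feasible EOQ or, if the EOQ is below the tier, at the tier's minimum quantity.
EOQ at $74.60 = 1059.7 (feasible in tier 1): TC = 26,100×$74.60 + (26,100/1059.7)×321 + (1059.7/2)×0.20×$74.60 = $1,962,871.47.
EOQ at $71.30 = 1084.0 < 2100, so use break Q=2100: TC = 26,100×$71.30 + (26,100/2100.0)×321 + (2100.0/2)×0.20×$71.30 = $1,879,892.57.
EOQ at $61.66 = 1165.7 < 2300, so use break Q=2300: TC = 26,100×$61.66 + (26,100/2300.0)×321 + (2300.0/2)×0.20×$61.66 = $1,627,150.45.
Lowest total cost among the candidates is at Q = 2300.0.

TC* ≈ $1,627,150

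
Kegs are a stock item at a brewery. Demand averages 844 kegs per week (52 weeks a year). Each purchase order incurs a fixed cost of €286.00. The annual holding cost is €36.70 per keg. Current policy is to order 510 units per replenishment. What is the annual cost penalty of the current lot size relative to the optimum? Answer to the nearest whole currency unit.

Annual demand D = 844 × 52 = 43,888.
EOQ = √(2DS/H) = √(2 × 43,888 × 286 / 36.7) ≈ 827.06.
Cost at Q* = (D/Q*)S + (Q*/2)H = √(2DSH) ≈ €30,353.16.
Cost at Q = 510: (43,888/510)×286 + (510/2)×36.7 = €24,611.70 + €9,358.50 = €33,970.20.
Excess = €33,970.20 − €30,353.16 = €3,617.04.

Extra cost ≈ €3,617 per year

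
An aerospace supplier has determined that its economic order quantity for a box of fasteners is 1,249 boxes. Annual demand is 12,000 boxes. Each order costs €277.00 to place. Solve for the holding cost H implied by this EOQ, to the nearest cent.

H ≈ €4.26

Squaring Q* = √(2DS/H) gives Q*² = 2DS/H.
From Q* = √(2DS/H): H = 2DS / Q*² = 2 × 12,000 × 277 / 1,249² = 4.2615.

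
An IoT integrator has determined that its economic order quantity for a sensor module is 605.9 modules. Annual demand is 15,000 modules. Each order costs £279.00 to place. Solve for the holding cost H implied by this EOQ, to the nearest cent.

H ≈ £22.80

Squaring Q* = √(2DS/H) gives Q*² = 2DS/H.
From Q* = √(2DS/H): H = 2DS / Q*² = 2 × 15,000 × 279 / 605.9² = 22.7994.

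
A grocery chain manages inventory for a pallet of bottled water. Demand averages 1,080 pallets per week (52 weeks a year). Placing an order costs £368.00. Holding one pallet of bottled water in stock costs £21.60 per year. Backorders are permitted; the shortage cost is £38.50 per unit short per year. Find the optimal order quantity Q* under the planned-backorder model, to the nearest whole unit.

Q* ≈ 1,728 pallets

Annual demand D = 1,080 × 52 = 56,160.
With planned backorders, Q* = √(2DS/H) · √((H+B)/B).
√(2DS/H) = √(2 × 56,160 × 368 / 21.6) = 1383.329.
√((H+B)/B) = √((21.6+38.5)/38.5) = 1.2494.
Q* ≈ 1728.353.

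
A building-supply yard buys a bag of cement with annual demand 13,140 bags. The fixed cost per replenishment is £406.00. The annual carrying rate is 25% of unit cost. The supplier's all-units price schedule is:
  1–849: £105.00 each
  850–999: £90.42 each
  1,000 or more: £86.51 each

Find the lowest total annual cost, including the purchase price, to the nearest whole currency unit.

Holding cost per unit per year at price C is H = 0.25·C.
Candidates are each tier's EOQ (if it falls in that tier) and each price-break quantity.
EOQ at £105.00 = 637.5 (feasible in tier 1): TC = 13,140×£105.00 + (13,140/637.5)×406 + (637.5/2)×0.25×£105.00 = £1,396,435.56.
EOQ at £90.42 = 687.0 < 850, so use break Q=850: TC = 13,140×£90.42 + (13,140/850.0)×406 + (850.0/2)×0.25×£90.42 = £1,204,002.21.
EOQ at £86.51 = 702.4 < 1000, so use break Q=1000: TC = 13,140×£86.51 + (13,140/1000.0)×406 + (1000.0/2)×0.25×£86.51 = £1,152,889.99.
Lowest total cost among the candidates is at Q = 1000.0.

TC* ≈ £1,152,890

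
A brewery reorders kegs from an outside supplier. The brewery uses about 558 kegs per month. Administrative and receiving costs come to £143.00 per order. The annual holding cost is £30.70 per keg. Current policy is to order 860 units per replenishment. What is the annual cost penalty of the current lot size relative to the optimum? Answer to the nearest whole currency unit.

Extra cost ≈ £6,647 per year

Annual demand D = 558 × 12 = 6,696.
EOQ = √(2DS/H) = √(2 × 6,696 × 143 / 30.7) ≈ 249.76.
Cost at Q* = (D/Q*)S + (Q*/2)H = √(2DSH) ≈ £7,667.61.
Cost at Q = 860: (6,696/860)×143 + (860/2)×30.7 = £1,113.40 + £13,201.00 = £14,314.40.
Excess = £14,314.40 − £7,667.61 = £6,646.80.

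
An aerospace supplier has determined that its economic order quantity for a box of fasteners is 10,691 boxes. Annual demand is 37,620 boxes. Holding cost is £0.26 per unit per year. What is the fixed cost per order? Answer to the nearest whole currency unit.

Invert the EOQ relation Q*² = 2DS/H.
From Q* = √(2DS/H): S = Q*²H / (2D) = 10,691² × 0.26 / (2 × 37,620) = 394.9674.

S ≈ £395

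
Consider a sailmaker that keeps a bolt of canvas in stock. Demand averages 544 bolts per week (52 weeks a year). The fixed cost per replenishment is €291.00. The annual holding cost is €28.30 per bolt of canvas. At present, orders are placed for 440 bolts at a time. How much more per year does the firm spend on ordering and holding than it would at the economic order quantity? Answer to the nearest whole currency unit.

Extra cost ≈ €3,349 per year

Annual demand D = 544 × 52 = 28,288.
EOQ = √(2DS/H) = √(2 × 28,288 × 291 / 28.3) ≈ 762.73.
Cost at Q* = (D/Q*)S + (Q*/2)H = √(2DSH) ≈ €21,585.19.
Cost at Q = 440: (28,288/440)×291 + (440/2)×28.3 = €18,708.65 + €6,226.00 = €24,934.65.
Excess = €24,934.65 − €21,585.19 = €3,349.47.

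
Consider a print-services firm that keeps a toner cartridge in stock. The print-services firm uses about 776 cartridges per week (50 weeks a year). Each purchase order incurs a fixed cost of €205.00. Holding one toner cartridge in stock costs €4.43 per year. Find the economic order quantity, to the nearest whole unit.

Annual demand D = 776 × 50 = 38,800.
EOQ = √(2DS / H) = √(2 × 38,800 × 205 / 4.43).
= √(15,908,000 / 4.43) = √3,590,970.6546 ≈ 1894.986.

Q* ≈ 1,895 cartridges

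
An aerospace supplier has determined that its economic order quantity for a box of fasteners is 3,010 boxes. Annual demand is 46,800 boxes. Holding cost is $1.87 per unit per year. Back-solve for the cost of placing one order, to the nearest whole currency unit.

Invert the EOQ relation Q*² = 2DS/H.
From Q* = √(2DS/H): S = Q*²H / (2D) = 3,010² × 1.87 / (2 × 46,800) = 181.0084.

S ≈ $181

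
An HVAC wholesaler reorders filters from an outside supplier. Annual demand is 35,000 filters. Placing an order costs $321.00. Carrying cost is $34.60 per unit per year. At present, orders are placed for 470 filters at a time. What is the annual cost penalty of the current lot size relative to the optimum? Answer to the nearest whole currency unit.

EOQ = √(2DS/H) = √(2 × 35,000 × 321 / 34.6) ≈ 805.87.
Cost at Q* = (D/Q*)S + (Q*/2)H = √(2DSH) ≈ $27,883.01.
Cost at Q = 470: (35,000/470)×321 + (470/2)×34.6 = $23,904.26 + $8,131.00 = $32,035.26.
Excess = $32,035.26 − $27,883.01 = $4,152.25.

Extra cost ≈ $4,152 per year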